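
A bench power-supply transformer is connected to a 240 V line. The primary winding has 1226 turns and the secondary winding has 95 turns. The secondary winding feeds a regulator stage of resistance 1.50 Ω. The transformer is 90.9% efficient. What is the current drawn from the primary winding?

I_p ≈ 1.06 A

V_s = 240 × 95/1226 = 18.597 V.
I_s = V_s/R = 18.597/1.50 = 12.398 A.
P_out = V_s I_s = 18.597 × 12.398 = 230.57 W.
P_in = P_out/η = 230.57/0.909 = 253.65 W.
I_p = P_in/V_p = 253.65/240 = 1.06 A.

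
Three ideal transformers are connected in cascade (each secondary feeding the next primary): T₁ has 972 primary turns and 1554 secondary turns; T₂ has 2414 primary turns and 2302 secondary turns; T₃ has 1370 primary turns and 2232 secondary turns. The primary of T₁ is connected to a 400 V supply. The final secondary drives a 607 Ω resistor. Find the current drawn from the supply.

I_supply ≈ 4.07 A

Secondary of T₁: V = 400.00 × 1554/972 = 639.51 V.
Secondary of T₂: V = 639.51 × 2302/2414 = 609.84 V.
Secondary of T₃: V = 609.84 × 2232/1370 = 993.54 V.
I_load = 993.54/607 = 1.6368 A, so P_out = 993.54 × 1.6368 = 1626.2 W.
All ideal ⇒ P_in = P_out, so I_supply = 1626.2/400 = 4.07 A.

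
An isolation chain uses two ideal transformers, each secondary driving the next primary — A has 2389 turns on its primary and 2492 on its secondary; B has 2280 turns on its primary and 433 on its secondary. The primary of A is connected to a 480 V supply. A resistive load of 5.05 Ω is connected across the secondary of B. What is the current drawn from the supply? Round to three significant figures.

I_supply ≈ 3.73 A

Secondary of A: V = 480.00 × 2492/2389 = 500.69 V.
Secondary of B: V = 500.69 × 433/2280 = 95.088 V.
I_load = 95.088/5.05 = 18.829 A, so P_out = 95.088 × 18.829 = 1790.4 W.
All ideal ⇒ P_in = P_out, so I_supply = 1790.4/480 = 3.73 A.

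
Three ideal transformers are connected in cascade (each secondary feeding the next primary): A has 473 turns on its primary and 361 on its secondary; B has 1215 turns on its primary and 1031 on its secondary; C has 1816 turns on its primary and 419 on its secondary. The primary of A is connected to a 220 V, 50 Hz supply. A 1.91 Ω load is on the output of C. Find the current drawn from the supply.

I_supply ≈ 2.57 A

After A: V = 220.00 × 361/473 = 167.91 V.
After B: V = 167.91 × 1031/1215 = 142.48 V.
After C: V = 142.48 × 419/1816 = 32.874 V.
I_load = 32.874/1.91 = 17.211 A, so P_out = 32.874 × 17.211 = 565.80 W.
All ideal ⇒ P_in = P_out, so I_supply = 565.80/220 = 2.57 A.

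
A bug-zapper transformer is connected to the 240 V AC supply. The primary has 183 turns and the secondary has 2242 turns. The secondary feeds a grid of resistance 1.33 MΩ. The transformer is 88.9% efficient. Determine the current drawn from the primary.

V_s = 240 × 2242/183 = 2940.3 V.
I_s = V_s/R = 2940.3/(1.33×10^6) = 0.0022108 A.
P_out = V_s I_s = 2940.3 × 0.0022108 = 6.5004 W.
P_in = P_out/η = 6.5004/0.889 = 7.3120 W.
I_p = P_in/V_p = 7.3120/240 = 0.0305 A.

I_p ≈ 0.0305 A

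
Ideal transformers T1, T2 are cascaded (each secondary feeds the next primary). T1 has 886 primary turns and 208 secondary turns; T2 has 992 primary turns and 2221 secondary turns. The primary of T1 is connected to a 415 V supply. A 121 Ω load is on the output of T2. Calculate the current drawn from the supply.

I_supply ≈ 0.948 A

After T1: V = 415.00 × 208/886 = 97.427 V.
After T2: V = 97.427 × 2221/992 = 218.13 V.
I_load = 218.13/121 = 1.8027 A, so P_out = 218.13 × 1.8027 = 393.23 W.
All ideal ⇒ P_in = P_out, so I_supply = 393.23/415 = 0.948 A.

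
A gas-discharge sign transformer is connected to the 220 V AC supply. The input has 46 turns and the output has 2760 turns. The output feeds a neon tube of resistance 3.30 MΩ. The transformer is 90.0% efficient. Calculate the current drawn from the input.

V_out = 220 × 2760/46 = 13200 V.
I_out = V_out/R = 13200/(3.30×10^6) = 0.0040000 A.
P_out = V_out I_out = 13200 × 0.0040000 = 52.800 W.
P_in = P_out/η = 52.800/0.900 = 58.667 W.
I_in = P_in/V_in = 58.667/220 = 0.267 A.

I_in ≈ 0.267 A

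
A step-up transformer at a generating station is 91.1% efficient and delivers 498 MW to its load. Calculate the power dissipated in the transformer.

P_in = P_out/η = 4.98×10^8/0.911 = 5.46652×10^8 W.
P_loss = P_in − P_out = 5.46652×10^8 − 4.98×10^8 = 4.87×10^7 W.

P_loss ≈ 4.87×10^7 W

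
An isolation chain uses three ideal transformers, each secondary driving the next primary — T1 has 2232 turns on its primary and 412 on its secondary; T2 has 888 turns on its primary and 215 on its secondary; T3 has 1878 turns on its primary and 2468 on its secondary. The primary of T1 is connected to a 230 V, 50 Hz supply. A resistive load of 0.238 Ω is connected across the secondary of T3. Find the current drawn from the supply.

I_supply ≈ 3.33 A

After T1: V = 230.00 × 412/2232 = 42.455 V.
After T2: V = 42.455 × 215/888 = 10.279 V.
After T3: V = 10.279 × 2468/1878 = 13.508 V.
I_load = 13.508/0.238 = 56.758 A, so P_out = 13.508 × 56.758 = 766.72 W.
All ideal ⇒ P_in = P_out, so I_supply = 766.72/230 = 3.33 A.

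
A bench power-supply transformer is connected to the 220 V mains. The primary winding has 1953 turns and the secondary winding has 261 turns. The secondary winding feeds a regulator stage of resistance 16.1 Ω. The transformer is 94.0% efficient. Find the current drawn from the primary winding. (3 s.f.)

I_p ≈ 0.260 A

V_s = 220 × 261/1953 = 29.401 V.
I_s = V_s/R = 29.401/16.1 = 1.8261 A.
P_out = V_s I_s = 29.401 × 1.8261 = 53.690 W.
P_in = P_out/η = 53.690/0.940 = 57.117 W.
I_p = P_in/V_p = 57.117/220 = 0.260 A.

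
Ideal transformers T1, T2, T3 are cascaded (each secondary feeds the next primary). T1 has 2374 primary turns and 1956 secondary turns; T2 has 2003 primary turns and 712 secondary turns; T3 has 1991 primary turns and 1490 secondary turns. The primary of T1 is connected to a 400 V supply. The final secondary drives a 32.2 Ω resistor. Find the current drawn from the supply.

I_supply ≈ 0.597 A

Secondary of T1: V = 400.00 × 1956/2374 = 329.57 V.
Secondary of T2: V = 329.57 × 712/2003 = 117.15 V.
Secondary of T3: V = 117.15 × 1490/1991 = 87.672 V.
I_load = 87.672/32.2 = 2.7227 A, so P_out = 87.672 × 2.7227 = 238.71 W.
All ideal ⇒ P_in = P_out, so I_supply = 238.71/400 = 0.597 A.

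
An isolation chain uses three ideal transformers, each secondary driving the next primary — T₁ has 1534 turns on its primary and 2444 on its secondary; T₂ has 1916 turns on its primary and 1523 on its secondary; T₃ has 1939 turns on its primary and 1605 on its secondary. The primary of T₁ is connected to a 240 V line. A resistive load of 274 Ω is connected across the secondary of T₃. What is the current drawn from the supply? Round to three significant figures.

After T₁: V = 240.00 × 2444/1534 = 382.37 V.
After T₂: V = 382.37 × 1523/1916 = 303.94 V.
After T₃: V = 303.94 × 1605/1939 = 251.59 V.
I_load = 251.59/274 = 0.91820 A, so P_out = 251.59 × 0.91820 = 231.01 W.
All ideal ⇒ P_in = P_out, so I_supply = 231.01/240 = 0.963 A.

I_supply ≈ 0.963 A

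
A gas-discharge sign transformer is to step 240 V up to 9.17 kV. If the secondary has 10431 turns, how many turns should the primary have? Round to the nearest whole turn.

N_p = 273 turns

N_p/N_s = V_p/V_s, so N_p = 10431 × 240/9170 = 273.0 ≈ 273 turns.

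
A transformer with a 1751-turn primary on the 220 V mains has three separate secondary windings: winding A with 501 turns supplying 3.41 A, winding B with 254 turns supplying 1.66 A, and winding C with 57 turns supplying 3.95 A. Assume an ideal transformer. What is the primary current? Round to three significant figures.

I_p ≈ 1.35 A

V_A = 220 × 501/1751 = 62.947 V; V_B = 220 × 254/1751 = 31.913 V; V_C = 220 × 57/1751 = 7.1616 V.
P_out = V_A I_A + V_B I_B + V_C I_C = 62.947×3.41 + 31.913×1.66 + 7.1616×3.95 = 214.65 + 52.976 + 28.288 = 295.91 W.
Ideal ⇒ P_in = P_out, so I_p = P_out/V_p = 295.91/220 = 1.35 A.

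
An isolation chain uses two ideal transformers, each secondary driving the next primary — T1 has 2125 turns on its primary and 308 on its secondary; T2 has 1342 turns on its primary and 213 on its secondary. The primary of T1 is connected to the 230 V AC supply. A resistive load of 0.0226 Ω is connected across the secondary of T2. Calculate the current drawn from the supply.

I_supply ≈ 5.39 A

After T1: V = 230.00 × 308/2125 = 33.336 V.
After T2: V = 33.336 × 213/1342 = 5.2911 V.
I_load = 5.2911/0.0226 = 234.12 A, so P_out = 5.2911 × 234.12 = 1238.8 W.
All ideal ⇒ P_in = P_out, so I_supply = 1238.8/230 = 5.39 A.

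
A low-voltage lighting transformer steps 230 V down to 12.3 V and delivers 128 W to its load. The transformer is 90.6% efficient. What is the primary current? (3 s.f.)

P_in = P_out/η = 128/0.906 = 141.28 W.
I_p = P_in/V_p = 141.28/230 = 0.614 A.

I_p ≈ 0.614 A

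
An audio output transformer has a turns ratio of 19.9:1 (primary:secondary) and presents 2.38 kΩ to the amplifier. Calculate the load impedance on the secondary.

Z_s = Z_p/(N_p/N_s)² = 2380/19.9² = 6.01 Ω.

Z_s ≈ 6.01 Ω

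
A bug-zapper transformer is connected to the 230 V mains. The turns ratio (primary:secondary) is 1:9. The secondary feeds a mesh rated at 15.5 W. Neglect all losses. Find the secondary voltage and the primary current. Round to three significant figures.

V_s = V_p × N_s/N_p = 230 × 9/1 = 2070.0 V.
I_s = P/V_s = 15.5/2070.0 = 0.0074879 A.
I_p = I_s × N_s/N_p = 0.0074879 × 9/1 = 0.0674 A.

V_s ≈ 2070 V, I_p ≈ 0.0674 A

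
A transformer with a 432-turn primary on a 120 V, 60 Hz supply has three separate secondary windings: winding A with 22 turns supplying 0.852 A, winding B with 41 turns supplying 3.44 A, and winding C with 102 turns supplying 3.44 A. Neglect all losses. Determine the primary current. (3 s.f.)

I_p ≈ 1.18 A

V_A = 120 × 22/432 = 6.1111 V; V_B = 120 × 41/432 = 11.389 V; V_C = 120 × 102/432 = 28.333 V.
P_out = V_A I_A + V_B I_B + V_C I_C = 6.1111×0.852 + 11.389×3.44 + 28.333×3.44 = 5.2067 + 39.178 + 97.467 = 141.85 W.
Ideal ⇒ P_in = P_out, so I_p = P_out/V_p = 141.85/120 = 1.18 A.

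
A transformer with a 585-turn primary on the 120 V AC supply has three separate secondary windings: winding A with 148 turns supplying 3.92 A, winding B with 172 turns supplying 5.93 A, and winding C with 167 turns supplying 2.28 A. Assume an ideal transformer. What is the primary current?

I_p ≈ 3.39 A

V_A = 120 × 148/585 = 30.359 V; V_B = 120 × 172/585 = 35.282 V; V_C = 120 × 167/585 = 34.256 V.
P_out = V_A I_A + V_B I_B + V_C I_C = 30.359×3.92 + 35.282×5.93 + 34.256×2.28 = 119.01 + 209.22 + 78.105 = 406.33 W.
Ideal ⇒ P_in = P_out, so I_p = P_out/V_p = 406.33/120 = 3.39 A.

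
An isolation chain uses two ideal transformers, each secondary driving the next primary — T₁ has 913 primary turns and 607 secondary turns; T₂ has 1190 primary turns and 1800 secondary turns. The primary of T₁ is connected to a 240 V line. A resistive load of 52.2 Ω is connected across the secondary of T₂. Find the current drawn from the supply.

Secondary of T₁: V = 240.00 × 607/913 = 159.56 V.
Secondary of T₂: V = 159.56 × 1800/1190 = 241.35 V.
I_load = 241.35/52.2 = 4.6236 A, so P_out = 241.35 × 4.6236 = 1115.9 W.
All ideal ⇒ P_in = P_out, so I_supply = 1115.9/240 = 4.65 A.

I_supply ≈ 4.65 A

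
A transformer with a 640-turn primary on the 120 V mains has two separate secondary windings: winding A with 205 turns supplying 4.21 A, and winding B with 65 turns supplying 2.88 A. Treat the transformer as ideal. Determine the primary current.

I_p ≈ 1.64 A

V_A = 120 × 205/640 = 38.438 V; V_B = 120 × 65/640 = 12.188 V.
P_out = V_A I_A + V_B I_B = 38.438×4.21 + 12.188×2.88 = 161.82 + 35.100 = 196.92 W.
Ideal ⇒ P_in = P_out, so I_p = P_out/V_p = 196.92/120 = 1.64 A.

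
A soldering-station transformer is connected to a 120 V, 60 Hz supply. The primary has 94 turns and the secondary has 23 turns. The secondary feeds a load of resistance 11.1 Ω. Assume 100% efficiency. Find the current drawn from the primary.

I_p ≈ 0.647 A

V_s = V_p × N_s/N_p = 120 × 23/94 = 29.362 V.
I_s = V_s/R = 29.362/11.1 = 2.6452 A.
For an ideal transformer I_p N_p = I_s N_s, so I_p = 2.6452 × 23/94 = 0.647 A.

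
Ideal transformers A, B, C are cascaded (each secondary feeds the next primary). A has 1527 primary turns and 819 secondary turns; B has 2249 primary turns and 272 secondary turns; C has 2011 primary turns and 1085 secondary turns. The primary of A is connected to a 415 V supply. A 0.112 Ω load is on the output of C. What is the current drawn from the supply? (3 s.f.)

Secondary of A: V = 415.00 × 819/1527 = 222.58 V.
Secondary of B: V = 222.58 × 272/2249 = 26.920 V.
Secondary of C: V = 26.920 × 1085/2011 = 14.524 V.
I_load = 14.524/0.112 = 129.68 A, so P_out = 14.524 × 129.68 = 1883.5 W.
All ideal ⇒ P_in = P_out, so I_supply = 1883.5/415 = 4.54 A.

I_supply ≈ 4.54 A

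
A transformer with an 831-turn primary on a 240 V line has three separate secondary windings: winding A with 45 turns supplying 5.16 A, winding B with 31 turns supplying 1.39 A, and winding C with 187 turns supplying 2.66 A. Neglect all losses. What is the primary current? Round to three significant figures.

I_p ≈ 0.930 A

V_A = 240 × 45/831 = 12.996 V; V_B = 240 × 31/831 = 8.9531 V; V_C = 240 × 187/831 = 54.007 V.
P_out = V_A I_A + V_B I_B + V_C I_C = 12.996×5.16 + 8.9531×1.39 + 54.007×2.66 = 67.061 + 12.445 + 143.66 = 223.17 W.
Ideal ⇒ P_in = P_out, so I_p = P_out/V_p = 223.17/240 = 0.930 A.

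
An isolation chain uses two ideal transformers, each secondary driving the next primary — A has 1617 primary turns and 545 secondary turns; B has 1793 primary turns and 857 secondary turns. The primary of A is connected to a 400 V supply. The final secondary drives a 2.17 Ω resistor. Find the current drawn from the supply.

I_supply ≈ 4.78 A

Secondary of A: V = 400.00 × 545/1617 = 134.82 V.
Secondary of B: V = 134.82 × 857/1793 = 64.439 V.
I_load = 64.439/2.17 = 29.695 A, so P_out = 64.439 × 29.695 = 1913.5 W.
All ideal ⇒ P_in = P_out, so I_supply = 1913.5/400 = 4.78 A.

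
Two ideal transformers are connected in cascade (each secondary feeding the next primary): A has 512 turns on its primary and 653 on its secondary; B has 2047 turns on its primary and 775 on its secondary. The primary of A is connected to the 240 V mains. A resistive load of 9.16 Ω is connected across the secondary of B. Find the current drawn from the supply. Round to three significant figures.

I_supply ≈ 6.11 A

After A: V = 240.00 × 653/512 = 306.09 V.
After B: V = 306.09 × 775/2047 = 115.89 V.
I_load = 115.89/9.16 = 12.652 A, so P_out = 115.89 × 12.652 = 1466.2 W.
All ideal ⇒ P_in = P_out, so I_supply = 1466.2/240 = 6.11 A.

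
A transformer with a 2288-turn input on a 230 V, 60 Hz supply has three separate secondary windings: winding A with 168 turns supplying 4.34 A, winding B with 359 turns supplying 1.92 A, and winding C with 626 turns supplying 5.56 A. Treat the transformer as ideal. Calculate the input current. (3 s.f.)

V_A = 230 × 168/2288 = 16.888 V; V_B = 230 × 359/2288 = 36.088 V; V_C = 230 × 626/2288 = 62.928 V.
P_out = V_A I_A + V_B I_B + V_C I_C = 16.888×4.34 + 36.088×1.92 + 62.928×5.56 = 73.294 + 69.290 + 349.88 = 492.47 W.
Ideal ⇒ P_in = P_out, so I_in = P_out/V_in = 492.47/230 = 2.14 A.

I_in ≈ 2.14 A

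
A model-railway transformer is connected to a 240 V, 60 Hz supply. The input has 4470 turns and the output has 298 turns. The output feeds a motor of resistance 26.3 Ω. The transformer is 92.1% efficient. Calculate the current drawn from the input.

V_out = 240 × 298/4470 = 16.000 V.
I_out = V_out/R = 16.000/26.3 = 0.60837 A.
P_out = V_out I_out = 16.000 × 0.60837 = 9.7338 W.
P_in = P_out/η = 9.7338/0.921 = 10.569 W.
I_in = P_in/V_in = 10.569/240 = 0.0440 A.

I_in ≈ 0.0440 A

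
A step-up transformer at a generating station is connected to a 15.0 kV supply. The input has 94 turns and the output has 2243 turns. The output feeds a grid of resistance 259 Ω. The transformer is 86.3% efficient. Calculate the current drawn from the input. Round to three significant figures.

I_in ≈ 38200 A

V_out = 15000 × 2243/94 = 357930 V.
I_out = V_out/R = 357930/259 = 1382.0 A.
P_out = V_out I_out = 357930 × 1382.0 = 4.9464×10^8 W.
P_in = P_out/η = 4.9464×10^8/0.863 = 5.7316×10^8 W.
I_in = P_in/V_in = 5.7316×10^8/15000 = 38200 A.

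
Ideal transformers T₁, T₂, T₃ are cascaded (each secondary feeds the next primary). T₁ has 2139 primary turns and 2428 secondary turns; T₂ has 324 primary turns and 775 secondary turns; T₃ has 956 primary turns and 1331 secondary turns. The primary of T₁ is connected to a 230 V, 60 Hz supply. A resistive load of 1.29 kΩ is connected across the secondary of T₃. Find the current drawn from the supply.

I_supply ≈ 2.55 A

After T₁: V = 230.00 × 2428/2139 = 261.08 V.
After T₂: V = 261.08 × 775/324 = 624.49 V.
After T₃: V = 624.49 × 1331/956 = 869.45 V.
I_load = 869.45/1290 = 0.67399 A, so P_out = 869.45 × 0.67399 = 586.00 W.
All ideal ⇒ P_in = P_out, so I_supply = 586.00/230 = 2.55 A.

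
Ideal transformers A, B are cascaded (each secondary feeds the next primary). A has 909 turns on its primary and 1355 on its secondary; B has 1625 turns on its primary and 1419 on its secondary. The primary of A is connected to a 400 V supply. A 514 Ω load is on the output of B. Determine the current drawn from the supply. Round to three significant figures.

Secondary of A: V = 400.00 × 1355/909 = 596.26 V.
Secondary of B: V = 596.26 × 1419/1625 = 520.67 V.
I_load = 520.67/514 = 1.0130 A, so P_out = 520.67 × 1.0130 = 527.43 W.
All ideal ⇒ P_in = P_out, so I_supply = 527.43/400 = 1.32 A.

I_supply ≈ 1.32 A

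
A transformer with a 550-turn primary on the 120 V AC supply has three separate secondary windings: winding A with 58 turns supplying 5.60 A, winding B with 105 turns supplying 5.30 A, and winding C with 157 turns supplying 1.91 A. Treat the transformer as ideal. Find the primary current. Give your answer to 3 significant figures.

V_A = 120 × 58/550 = 12.655 V; V_B = 120 × 105/550 = 22.909 V; V_C = 120 × 157/550 = 34.255 V.
P_out = V_A I_A + V_B I_B + V_C I_C = 12.655×5.60 + 22.909×5.30 + 34.255×1.91 = 70.865 + 121.42 + 65.426 = 257.71 W.
Ideal ⇒ P_in = P_out, so I_p = P_out/V_p = 257.71/120 = 2.15 A.

I_p ≈ 2.15 A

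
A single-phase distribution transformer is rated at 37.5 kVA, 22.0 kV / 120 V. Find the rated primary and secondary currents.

I_p ≈ 1.70 A, I_s ≈ 312 A

I_p = S/V_p = 37500/22000 = 1.70 A.
I_s = S/V_s = 37500/120 = 312 A.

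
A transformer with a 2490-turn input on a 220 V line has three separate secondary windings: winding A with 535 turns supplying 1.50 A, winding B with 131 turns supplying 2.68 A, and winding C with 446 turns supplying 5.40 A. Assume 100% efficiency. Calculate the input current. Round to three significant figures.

I_in ≈ 1.43 A

V_A = 220 × 535/2490 = 47.269 V; V_B = 220 × 131/2490 = 11.574 V; V_C = 220 × 446/2490 = 39.406 V.
P_out = V_A I_A + V_B I_B + V_C I_C = 47.269×1.50 + 11.574×2.68 + 39.406×5.40 = 70.904 + 31.019 + 212.79 = 314.71 W.
Ideal ⇒ P_in = P_out, so I_in = P_out/V_in = 314.71/220 = 1.43 A.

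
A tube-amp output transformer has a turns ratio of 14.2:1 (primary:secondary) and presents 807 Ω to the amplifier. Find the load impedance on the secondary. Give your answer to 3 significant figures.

Z_s ≈ 4.00 Ω

Z_s = Z_p/(N_p/N_s)² = 807/14.2² = 4.00 Ω.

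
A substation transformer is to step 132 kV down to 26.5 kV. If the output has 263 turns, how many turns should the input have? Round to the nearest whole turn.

N_in = 1310 turns

N_in/N_out = V_in/V_out, so N_in = 263 × 132000/26500 = 1310.0 ≈ 1310 turns.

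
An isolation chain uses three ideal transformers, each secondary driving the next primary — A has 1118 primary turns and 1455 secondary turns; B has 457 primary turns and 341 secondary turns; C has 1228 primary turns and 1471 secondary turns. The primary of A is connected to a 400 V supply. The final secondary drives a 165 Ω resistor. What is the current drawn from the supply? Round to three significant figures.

After A: V = 400.00 × 1455/1118 = 520.57 V.
After B: V = 520.57 × 341/457 = 388.44 V.
After C: V = 388.44 × 1471/1228 = 465.30 V.
I_load = 465.30/165 = 2.8200 A, so P_out = 465.30 × 2.8200 = 1312.1 W.
All ideal ⇒ P_in = P_out, so I_supply = 1312.1/400 = 3.28 A.

I_supply ≈ 3.28 A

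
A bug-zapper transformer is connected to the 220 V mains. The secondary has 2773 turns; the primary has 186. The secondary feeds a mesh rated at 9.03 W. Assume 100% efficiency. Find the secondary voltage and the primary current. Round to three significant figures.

V_s = V_p × N_s/N_p = 220 × 2773/186 = 3279.9 V.
I_s = P/V_s = 9.03/3279.9 = 0.0027531 A.
I_p = I_s × N_s/N_p = 0.0027531 × 2773/186 = 0.0410 A.

V_s ≈ 3280 V, I_p ≈ 0.0410 A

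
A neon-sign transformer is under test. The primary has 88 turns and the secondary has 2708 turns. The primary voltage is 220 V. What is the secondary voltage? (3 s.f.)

V_s/V_p = N_s/N_p, so V_s = 220 × 2708/88 = 6770 V.

V_s ≈ 6770 V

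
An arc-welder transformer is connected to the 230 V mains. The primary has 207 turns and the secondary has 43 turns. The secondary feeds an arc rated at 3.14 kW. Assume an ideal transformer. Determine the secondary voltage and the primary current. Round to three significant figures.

V_s = V_p × N_s/N_p = 230 × 43/207 = 47.778 V.
I_s = P/V_s = 3140/47.778 = 65.721 A.
I_p = I_s × N_s/N_p = 65.721 × 43/207 = 13.7 A.

V_s ≈ 47.8 V, I_p ≈ 13.7 A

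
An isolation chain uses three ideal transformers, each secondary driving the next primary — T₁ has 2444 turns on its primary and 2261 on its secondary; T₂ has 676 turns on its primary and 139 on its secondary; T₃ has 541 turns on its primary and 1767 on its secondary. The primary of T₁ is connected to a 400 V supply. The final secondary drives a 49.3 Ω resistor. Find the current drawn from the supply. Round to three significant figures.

I_supply ≈ 3.13 A

Secondary of T₁: V = 400.00 × 2261/2444 = 370.05 V.
Secondary of T₂: V = 370.05 × 139/676 = 76.090 V.
Secondary of T₃: V = 76.090 × 1767/541 = 248.52 V.
I_load = 248.52/49.3 = 5.0410 A, so P_out = 248.52 × 5.0410 = 1252.8 W.
All ideal ⇒ P_in = P_out, so I_supply = 1252.8/400 = 3.13 A.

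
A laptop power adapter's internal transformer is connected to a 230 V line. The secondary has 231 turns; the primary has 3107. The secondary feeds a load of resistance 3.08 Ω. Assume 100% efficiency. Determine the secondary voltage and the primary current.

V_s ≈ 17.1 V, I_p ≈ 0.413 A

V_s = V_p × N_s/N_p = 230 × 231/3107 = 17.100 V.
I_s = V_s/R = 17.100/3.08 = 5.5520 A.
I_p = I_s × N_s/N_p = 5.5520 × 231/3107 = 0.413 A.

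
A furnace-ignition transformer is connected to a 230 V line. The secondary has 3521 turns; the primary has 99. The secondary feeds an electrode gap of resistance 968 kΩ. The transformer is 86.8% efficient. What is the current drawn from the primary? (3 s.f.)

I_p ≈ 0.346 A

V_s = 230 × 3521/99 = 8180.1 V.
I_s = V_s/R = 8180.1/968000 = 0.0084505 A.
P_out = V_s I_s = 8180.1 × 0.0084505 = 69.126 W.
P_in = P_out/η = 69.126/0.868 = 79.638 W.
I_p = P_in/V_p = 79.638/230 = 0.346 A.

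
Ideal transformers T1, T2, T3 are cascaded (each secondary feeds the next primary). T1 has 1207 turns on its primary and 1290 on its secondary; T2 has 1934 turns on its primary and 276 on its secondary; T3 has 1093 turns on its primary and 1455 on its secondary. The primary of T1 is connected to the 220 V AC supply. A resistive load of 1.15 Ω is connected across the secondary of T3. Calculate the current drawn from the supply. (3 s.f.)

I_supply ≈ 7.89 A

After T1: V = 220.00 × 1290/1207 = 235.13 V.
After T2: V = 235.13 × 276/1934 = 33.555 V.
After T3: V = 33.555 × 1455/1093 = 44.668 V.
I_load = 44.668/1.15 = 38.842 A, so P_out = 44.668 × 38.842 = 1735.0 W.
All ideal ⇒ P_in = P_out, so I_supply = 1735.0/220 = 7.89 A.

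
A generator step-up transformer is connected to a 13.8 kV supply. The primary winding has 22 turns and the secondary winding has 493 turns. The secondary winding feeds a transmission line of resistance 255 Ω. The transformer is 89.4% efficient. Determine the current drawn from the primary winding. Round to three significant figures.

I_p ≈ 30400 A

V_s = 13800 × 493/22 = 309250 V.
I_s = V_s/R = 309250/255 = 1212.7 A.
P_out = V_s I_s = 309250 × 1212.7 = 3.7503×10^8 W.
P_in = P_out/η = 3.7503×10^8/0.894 = 4.1950×10^8 W.
I_p = P_in/V_p = 4.1950×10^8/13800 = 30400 A.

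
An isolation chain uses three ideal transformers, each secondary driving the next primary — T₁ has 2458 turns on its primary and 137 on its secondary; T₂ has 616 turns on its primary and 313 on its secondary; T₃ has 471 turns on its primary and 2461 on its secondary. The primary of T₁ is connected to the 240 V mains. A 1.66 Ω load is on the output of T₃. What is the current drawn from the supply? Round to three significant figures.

I_supply ≈ 3.17 A

Secondary of T₁: V = 240.00 × 137/2458 = 13.377 V.
Secondary of T₂: V = 13.377 × 313/616 = 6.7969 V.
Secondary of T₃: V = 6.7969 × 2461/471 = 35.514 V.
I_load = 35.514/1.66 = 21.394 A, so P_out = 35.514 × 21.394 = 759.80 W.
All ideal ⇒ P_in = P_out, so I_supply = 759.80/240 = 3.17 A.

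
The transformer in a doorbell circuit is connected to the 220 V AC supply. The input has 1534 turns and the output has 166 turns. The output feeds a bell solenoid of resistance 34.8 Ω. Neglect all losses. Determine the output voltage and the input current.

V_out = V_in × N_out/N_in = 220 × 166/1534 = 23.807 V.
I_out = V_out/R = 23.807/34.8 = 0.68411 A.
I_in = I_out × N_out/N_in = 0.68411 × 166/1534 = 0.0740 A.

V_out ≈ 23.8 V, I_in ≈ 0.0740 A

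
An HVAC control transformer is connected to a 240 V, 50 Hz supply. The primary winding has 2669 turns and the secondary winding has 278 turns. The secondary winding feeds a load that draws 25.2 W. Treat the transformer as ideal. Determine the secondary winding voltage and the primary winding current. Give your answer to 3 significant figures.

V_s ≈ 25.0 V, I_p ≈ 0.105 A

V_s = V_p × N_s/N_p = 240 × 278/2669 = 24.998 V.
I_s = P/V_s = 25.2/24.998 = 1.0081 A.
I_p = I_s × N_s/N_p = 1.0081 × 278/2669 = 0.105 A.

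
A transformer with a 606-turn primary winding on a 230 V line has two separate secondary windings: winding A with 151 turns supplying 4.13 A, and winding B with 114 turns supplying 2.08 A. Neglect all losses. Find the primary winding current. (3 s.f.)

I_p ≈ 1.42 A

V_A = 230 × 151/606 = 57.310 V; V_B = 230 × 114/606 = 43.267 V.
P_out = V_A I_A + V_B I_B = 57.310×4.13 + 43.267×2.08 = 236.69 + 89.996 = 326.69 W.
Ideal ⇒ P_in = P_out, so I_p = P_out/V_p = 326.69/230 = 1.42 A.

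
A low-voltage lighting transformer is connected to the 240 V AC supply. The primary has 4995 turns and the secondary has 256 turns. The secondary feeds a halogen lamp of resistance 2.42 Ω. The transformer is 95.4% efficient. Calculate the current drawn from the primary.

V_s = 240 × 256/4995 = 12.300 V.
I_s = V_s/R = 12.300/2.42 = 5.0828 A.
P_out = V_s I_s = 12.300 × 5.0828 = 62.520 W.
P_in = P_out/η = 62.520/0.954 = 65.534 W.
I_p = P_in/V_p = 65.534/240 = 0.273 A.

I_p ≈ 0.273 A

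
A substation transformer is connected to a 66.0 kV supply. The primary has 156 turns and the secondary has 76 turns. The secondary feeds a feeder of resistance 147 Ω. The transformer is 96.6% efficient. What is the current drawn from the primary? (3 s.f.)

I_p ≈ 110 A

V_s = 66000 × 76/156 = 32154 V.
I_s = V_s/R = 32154/147 = 218.73 A.
P_out = V_s I_s = 32154 × 218.73 = 7.0331×10^6 W.
P_in = P_out/η = 7.0331×10^6/0.966 = 7.2807×10^6 W.
I_p = P_in/V_p = 7.2807×10^6/66000 = 110 A.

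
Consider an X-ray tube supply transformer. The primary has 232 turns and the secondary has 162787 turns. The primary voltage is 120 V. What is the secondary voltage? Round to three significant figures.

V_s/V_p = N_s/N_p, so V_s = 120 × 162787/232 = 84200 V.

V_s ≈ 84200 V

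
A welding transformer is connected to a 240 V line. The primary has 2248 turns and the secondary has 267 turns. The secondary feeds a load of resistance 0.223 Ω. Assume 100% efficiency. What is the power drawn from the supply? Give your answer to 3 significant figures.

V_s = V_p × N_s/N_p = 240 × 267/2248 = 28.505 V.
I_s = V_s/R = 28.505/0.223 = 127.83 A.
I_p = I_s × N_s/N_p = 127.83 × 267/2248 = 15.182 A.
P = V_p I_p = 240 × 15.182 = 3640 W.

P ≈ 3640 W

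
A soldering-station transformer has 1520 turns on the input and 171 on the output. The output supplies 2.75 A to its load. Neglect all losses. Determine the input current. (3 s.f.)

For an ideal transformer I_in/I_out = N_out/N_in, so I_in = 2.75 × 171/1520 = 0.309 A.

I_in ≈ 0.309 A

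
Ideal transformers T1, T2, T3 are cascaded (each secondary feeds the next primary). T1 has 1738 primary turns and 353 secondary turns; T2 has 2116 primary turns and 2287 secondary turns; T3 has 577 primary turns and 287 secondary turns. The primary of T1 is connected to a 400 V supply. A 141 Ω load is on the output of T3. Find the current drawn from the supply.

After T1: V = 400.00 × 353/1738 = 81.243 V.
After T2: V = 81.243 × 2287/2116 = 87.808 V.
After T3: V = 87.808 × 287/577 = 43.676 V.
I_load = 43.676/141 = 0.30976 A, so P_out = 43.676 × 0.30976 = 13.529 W.
All ideal ⇒ P_in = P_out, so I_supply = 13.529/400 = 0.0338 A.

I_supply ≈ 0.0338 A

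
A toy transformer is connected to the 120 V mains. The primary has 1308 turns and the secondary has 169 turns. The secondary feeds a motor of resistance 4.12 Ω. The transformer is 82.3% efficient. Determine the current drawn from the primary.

V_s = 120 × 169/1308 = 15.505 V.
I_s = V_s/R = 15.505/4.12 = 3.7632 A.
P_out = V_s I_s = 15.505 × 3.7632 = 58.348 W.
P_in = P_out/η = 58.348/0.823 = 70.896 W.
I_p = P_in/V_p = 70.896/120 = 0.591 A.

I_p ≈ 0.591 A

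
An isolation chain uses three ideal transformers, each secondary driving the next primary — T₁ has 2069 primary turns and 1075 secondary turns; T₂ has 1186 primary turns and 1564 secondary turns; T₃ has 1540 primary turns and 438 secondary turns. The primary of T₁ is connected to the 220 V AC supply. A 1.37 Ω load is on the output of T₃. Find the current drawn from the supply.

I_supply ≈ 6.10 A

After T₁: V = 220.00 × 1075/2069 = 114.31 V.
After T₂: V = 114.31 × 1564/1186 = 150.74 V.
After T₃: V = 150.74 × 438/1540 = 42.872 V.
I_load = 42.872/1.37 = 31.294 A, so P_out = 42.872 × 31.294 = 1341.6 W.
All ideal ⇒ P_in = P_out, so I_supply = 1341.6/220 = 6.10 A.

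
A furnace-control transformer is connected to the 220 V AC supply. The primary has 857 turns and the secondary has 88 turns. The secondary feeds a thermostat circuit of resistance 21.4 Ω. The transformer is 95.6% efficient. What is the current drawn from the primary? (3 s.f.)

V_s = 220 × 88/857 = 22.590 V.
I_s = V_s/R = 22.590/21.4 = 1.0556 A.
P_out = V_s I_s = 22.590 × 1.0556 = 23.847 W.
P_in = P_out/η = 23.847/0.956 = 24.945 W.
I_p = P_in/V_p = 24.945/220 = 0.113 A.

I_p ≈ 0.113 A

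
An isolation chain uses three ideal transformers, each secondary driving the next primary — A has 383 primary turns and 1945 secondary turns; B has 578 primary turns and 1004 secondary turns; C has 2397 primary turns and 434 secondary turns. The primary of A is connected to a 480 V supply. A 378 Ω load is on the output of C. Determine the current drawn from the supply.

I_supply ≈ 3.24 A

Secondary of A: V = 480.00 × 1945/383 = 2437.6 V.
Secondary of B: V = 2437.6 × 1004/578 = 4234.2 V.
Secondary of C: V = 4234.2 × 434/2397 = 766.64 V.
I_load = 766.64/378 = 2.0281 A, so P_out = 766.64 × 2.0281 = 1554.8 W.
All ideal ⇒ P_in = P_out, so I_supply = 1554.8/480 = 3.24 A.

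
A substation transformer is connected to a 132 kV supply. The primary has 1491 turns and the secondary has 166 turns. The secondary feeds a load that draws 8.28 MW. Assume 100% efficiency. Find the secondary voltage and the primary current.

V_s ≈ 14700 V, I_p ≈ 62.7 A

V_s = V_p × N_s/N_p = 132000 × 166/1491 = 14696 V.
I_s = P/V_s = 8.28×10^6/14696 = 563.41 A.
I_p = I_s × N_s/N_p = 563.41 × 166/1491 = 62.7 A.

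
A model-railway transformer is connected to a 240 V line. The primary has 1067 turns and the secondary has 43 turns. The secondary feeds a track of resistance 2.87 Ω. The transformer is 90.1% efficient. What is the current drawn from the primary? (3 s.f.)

I_p ≈ 0.151 A

V_s = 240 × 43/1067 = 9.6720 V.
I_s = V_s/R = 9.6720/2.87 = 3.3700 A.
P_out = V_s I_s = 9.6720 × 3.3700 = 32.595 W.
P_in = P_out/η = 32.595/0.901 = 36.176 W.
I_p = P_in/V_p = 36.176/240 = 0.151 A.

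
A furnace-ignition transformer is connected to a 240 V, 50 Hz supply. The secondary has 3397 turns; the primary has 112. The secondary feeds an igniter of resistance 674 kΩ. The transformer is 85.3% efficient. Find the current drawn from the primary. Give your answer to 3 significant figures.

V_s = 240 × 3397/112 = 7279.3 V.
I_s = V_s/R = 7279.3/674000 = 0.010800 A.
P_out = V_s I_s = 7279.3 × 0.010800 = 78.617 W.
P_in = P_out/η = 78.617/0.853 = 92.166 W.
I_p = P_in/V_p = 92.166/240 = 0.384 A.

I_p ≈ 0.384 A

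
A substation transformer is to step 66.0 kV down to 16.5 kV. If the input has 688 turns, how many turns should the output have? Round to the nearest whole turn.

N_out = 172 turns

N_out/N_in = V_out/V_in, so N_out = 688 × 16500/66000 = 172.0 ≈ 172 turns.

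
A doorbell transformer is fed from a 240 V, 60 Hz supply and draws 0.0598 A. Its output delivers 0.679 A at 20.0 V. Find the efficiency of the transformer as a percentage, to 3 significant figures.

η ≈ 94.6%

P_in = 240 × 0.0598 = 14.3520 W.
P_out = 20.0 × 0.679 = 13.5800 W.
η = P_out/P_in = 13.5800/14.3520 = 0.946.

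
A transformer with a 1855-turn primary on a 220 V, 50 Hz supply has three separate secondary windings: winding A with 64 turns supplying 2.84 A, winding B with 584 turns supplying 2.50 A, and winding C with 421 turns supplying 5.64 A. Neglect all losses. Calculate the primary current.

I_p ≈ 2.17 A

V_A = 220 × 64/1855 = 7.5903 V; V_B = 220 × 584/1855 = 69.261 V; V_C = 220 × 421/1855 = 49.930 V.
P_out = V_A I_A + V_B I_B + V_C I_C = 7.5903×2.84 + 69.261×2.50 + 49.930×5.64 = 21.556 + 173.15 + 281.60 = 476.31 W.
Ideal ⇒ P_in = P_out, so I_p = P_out/V_p = 476.31/220 = 2.17 A.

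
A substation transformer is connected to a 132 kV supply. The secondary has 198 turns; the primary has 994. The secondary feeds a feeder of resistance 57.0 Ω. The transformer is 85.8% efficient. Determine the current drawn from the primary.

V_s = 132000 × 198/994 = 26294 V.
I_s = V_s/R = 26294/57.0 = 461.29 A.
P_out = V_s I_s = 26294 × 461.29 = 1.2129×10^7 W.
P_in = P_out/η = 1.2129×10^7/0.858 = 1.4137×10^7 W.
I_p = P_in/V_p = 1.4137×10^7/132000 = 107 A.

I_p ≈ 107 A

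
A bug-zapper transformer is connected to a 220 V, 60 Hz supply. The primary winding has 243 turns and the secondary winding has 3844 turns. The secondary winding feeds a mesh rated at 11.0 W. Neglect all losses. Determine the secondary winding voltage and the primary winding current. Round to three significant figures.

V_s = V_p × N_s/N_p = 220 × 3844/243 = 3480.2 V.
I_s = P/V_s = 11.0/3480.2 = 0.0031608 A.
I_p = I_s × N_s/N_p = 0.0031608 × 3844/243 = 0.0500 A.

V_s ≈ 3480 V, I_p ≈ 0.0500 A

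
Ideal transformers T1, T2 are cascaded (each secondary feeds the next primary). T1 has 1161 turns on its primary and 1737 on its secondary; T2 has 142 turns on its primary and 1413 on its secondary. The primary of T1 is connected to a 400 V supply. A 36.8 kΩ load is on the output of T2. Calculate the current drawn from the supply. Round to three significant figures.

I_supply ≈ 2.41 A

After T1: V = 400.00 × 1737/1161 = 598.45 V.
After T2: V = 598.45 × 1413/142 = 5955.0 V.
I_load = 5955.0/36800 = 0.16182 A, so P_out = 5955.0 × 0.16182 = 963.64 W.
All ideal ⇒ P_in = P_out, so I_supply = 963.64/400 = 2.41 A.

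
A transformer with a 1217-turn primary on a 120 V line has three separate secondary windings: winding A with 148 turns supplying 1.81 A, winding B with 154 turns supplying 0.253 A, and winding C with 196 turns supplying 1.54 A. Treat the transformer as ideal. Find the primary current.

I_p ≈ 0.500 A

V_A = 120 × 148/1217 = 14.593 V; V_B = 120 × 154/1217 = 15.185 V; V_C = 120 × 196/1217 = 19.326 V.
P_out = V_A I_A + V_B I_B + V_C I_C = 14.593×1.81 + 15.185×0.253 + 19.326×1.54 = 26.414 + 3.8418 + 29.762 = 60.018 W.
Ideal ⇒ P_in = P_out, so I_p = P_out/V_p = 60.018/120 = 0.500 A.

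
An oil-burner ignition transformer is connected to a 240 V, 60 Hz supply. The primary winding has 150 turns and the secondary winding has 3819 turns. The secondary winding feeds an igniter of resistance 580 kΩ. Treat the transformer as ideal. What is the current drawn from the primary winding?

V_s = V_p × N_s/N_p = 240 × 3819/150 = 6110.4 V.
I_s = V_s/R = 6110.4/580000 = 0.010535 A.
For an ideal transformer I_p N_p = I_s N_s, so I_p = 0.010535 × 3819/150 = 0.268 A.

I_p ≈ 0.268 A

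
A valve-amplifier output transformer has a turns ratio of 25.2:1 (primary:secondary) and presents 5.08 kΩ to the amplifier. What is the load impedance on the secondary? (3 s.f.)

Z_s = Z_p/(N_p/N_s)² = 5080/25.2² = 8.00 Ω.

Z_s ≈ 8.00 Ω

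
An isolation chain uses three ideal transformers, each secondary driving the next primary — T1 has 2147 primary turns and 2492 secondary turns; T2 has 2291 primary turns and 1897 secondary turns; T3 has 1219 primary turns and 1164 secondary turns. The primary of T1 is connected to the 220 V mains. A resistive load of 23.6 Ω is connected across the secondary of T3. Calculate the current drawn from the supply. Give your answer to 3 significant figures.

After T1: V = 220.00 × 2492/2147 = 255.35 V.
After T2: V = 255.35 × 1897/2291 = 211.44 V.
After T3: V = 211.44 × 1164/1219 = 201.90 V.
I_load = 201.90/23.6 = 8.5550 A, so P_out = 201.90 × 8.5550 = 1727.2 W.
All ideal ⇒ P_in = P_out, so I_supply = 1727.2/220 = 7.85 A.

I_supply ≈ 7.85 A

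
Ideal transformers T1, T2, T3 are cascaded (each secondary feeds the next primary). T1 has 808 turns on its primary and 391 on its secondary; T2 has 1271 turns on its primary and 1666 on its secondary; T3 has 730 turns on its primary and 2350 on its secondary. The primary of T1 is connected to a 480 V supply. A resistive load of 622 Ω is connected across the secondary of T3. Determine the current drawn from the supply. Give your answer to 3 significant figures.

Secondary of T1: V = 480.00 × 391/808 = 232.28 V.
Secondary of T2: V = 232.28 × 1666/1271 = 304.46 V.
Secondary of T3: V = 304.46 × 2350/730 = 980.12 V.
I_load = 980.12/622 = 1.5758 A, so P_out = 980.12 × 1.5758 = 1544.4 W.
All ideal ⇒ P_in = P_out, so I_supply = 1544.4/480 = 3.22 A.

I_supply ≈ 3.22 A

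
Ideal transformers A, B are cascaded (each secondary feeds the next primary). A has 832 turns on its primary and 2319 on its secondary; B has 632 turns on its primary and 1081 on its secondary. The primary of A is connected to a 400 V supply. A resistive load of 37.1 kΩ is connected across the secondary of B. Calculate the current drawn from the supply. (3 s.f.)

I_supply ≈ 0.245 A

After A: V = 400.00 × 2319/832 = 1114.9 V.
After B: V = 1114.9 × 1081/632 = 1907.0 V.
I_load = 1907.0/37100 = 0.051401 A, so P_out = 1907.0 × 0.051401 = 98.021 W.
All ideal ⇒ P_in = P_out, so I_supply = 98.021/400 = 0.245 A.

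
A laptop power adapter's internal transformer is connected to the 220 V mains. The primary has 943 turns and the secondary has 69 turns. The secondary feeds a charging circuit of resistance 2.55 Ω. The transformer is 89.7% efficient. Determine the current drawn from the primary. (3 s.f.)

I_p ≈ 0.515 A

V_s = 220 × 69/943 = 16.098 V.
I_s = V_s/R = 16.098/2.55 = 6.3128 A.
P_out = V_s I_s = 16.098 × 6.3128 = 101.62 W.
P_in = P_out/η = 101.62/0.897 = 113.29 W.
I_p = P_in/V_p = 113.29/220 = 0.515 A.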